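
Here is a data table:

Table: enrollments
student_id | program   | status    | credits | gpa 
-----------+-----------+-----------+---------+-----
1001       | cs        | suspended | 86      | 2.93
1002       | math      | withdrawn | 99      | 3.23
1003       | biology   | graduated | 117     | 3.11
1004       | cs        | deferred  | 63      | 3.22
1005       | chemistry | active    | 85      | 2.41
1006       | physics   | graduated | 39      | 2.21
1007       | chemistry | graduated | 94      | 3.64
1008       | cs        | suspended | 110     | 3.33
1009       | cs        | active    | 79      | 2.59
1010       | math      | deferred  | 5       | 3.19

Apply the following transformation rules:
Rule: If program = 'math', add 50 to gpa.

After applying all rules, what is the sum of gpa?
129.86

Step 1: Count records where program = 'math': 2
Step 2: Total bonus added: 2 × 50 = 100
Step 3: Original sum of gpa: 29.86
Step 4: Final sum = 29.86 + 100 = 129.86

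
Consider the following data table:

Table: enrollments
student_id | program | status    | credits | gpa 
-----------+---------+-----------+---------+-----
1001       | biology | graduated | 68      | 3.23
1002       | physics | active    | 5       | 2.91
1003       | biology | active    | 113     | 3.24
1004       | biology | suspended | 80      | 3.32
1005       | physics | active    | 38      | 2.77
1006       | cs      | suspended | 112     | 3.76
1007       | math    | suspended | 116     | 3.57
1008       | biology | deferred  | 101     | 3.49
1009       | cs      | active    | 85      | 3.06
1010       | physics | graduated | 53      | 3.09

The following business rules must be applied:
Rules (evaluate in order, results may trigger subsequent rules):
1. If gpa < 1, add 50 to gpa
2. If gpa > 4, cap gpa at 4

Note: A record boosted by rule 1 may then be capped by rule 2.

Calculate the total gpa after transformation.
32.44

Step 1: Apply rule 1 to records with gpa < 1
  - 0 records get bonus of 50
  - Of these, 0 records then exceed 4 and get capped
Step 2: Apply rule 2 to records with gpa > 4
  - 0 records (original) are capped
Step 3: Calculate final sum = 32.44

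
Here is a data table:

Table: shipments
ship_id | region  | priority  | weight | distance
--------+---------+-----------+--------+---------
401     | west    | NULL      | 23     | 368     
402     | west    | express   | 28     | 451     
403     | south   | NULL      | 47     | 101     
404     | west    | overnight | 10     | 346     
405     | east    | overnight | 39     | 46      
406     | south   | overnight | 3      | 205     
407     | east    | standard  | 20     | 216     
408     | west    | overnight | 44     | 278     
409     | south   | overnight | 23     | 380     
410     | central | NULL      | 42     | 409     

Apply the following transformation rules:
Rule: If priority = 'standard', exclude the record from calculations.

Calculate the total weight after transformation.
259

Step 1: Identify records where priority = 'standard'
Step 2: The excluded records sum to 20
Step 3: Original total weight = 279
Step 4: Remaining total = 279 - 20 = 259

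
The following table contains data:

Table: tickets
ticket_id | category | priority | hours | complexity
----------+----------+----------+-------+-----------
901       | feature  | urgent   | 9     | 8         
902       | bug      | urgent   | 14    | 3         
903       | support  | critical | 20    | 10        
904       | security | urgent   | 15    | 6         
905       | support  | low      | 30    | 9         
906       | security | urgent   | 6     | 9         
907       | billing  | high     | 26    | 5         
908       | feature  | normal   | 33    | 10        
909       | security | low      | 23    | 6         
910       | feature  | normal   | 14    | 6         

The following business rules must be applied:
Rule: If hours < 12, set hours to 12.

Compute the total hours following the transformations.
199

Step 1: 2 records have hours < 12
Step 2: These records originally summed to 15
Step 3: After setting to minimum: 2 × 12 = 24
Step 4: Unaffected records sum: 175
Step 5: Final sum = 24 + 175 = 199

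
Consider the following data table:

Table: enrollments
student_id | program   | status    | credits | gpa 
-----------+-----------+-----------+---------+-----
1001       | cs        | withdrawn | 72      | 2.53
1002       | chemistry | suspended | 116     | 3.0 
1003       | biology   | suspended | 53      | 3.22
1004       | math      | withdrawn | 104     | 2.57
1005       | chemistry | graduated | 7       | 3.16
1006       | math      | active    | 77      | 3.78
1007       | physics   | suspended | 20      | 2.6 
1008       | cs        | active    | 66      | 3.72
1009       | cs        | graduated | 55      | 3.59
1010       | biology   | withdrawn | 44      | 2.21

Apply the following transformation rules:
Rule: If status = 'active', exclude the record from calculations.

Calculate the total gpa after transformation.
22.88

Step 1: Identify records where status = 'active'
Step 2: The excluded records sum to 7.5
Step 3: Original total gpa = 30.38
Step 4: Remaining total = 30.38 - 7.5 = 22.88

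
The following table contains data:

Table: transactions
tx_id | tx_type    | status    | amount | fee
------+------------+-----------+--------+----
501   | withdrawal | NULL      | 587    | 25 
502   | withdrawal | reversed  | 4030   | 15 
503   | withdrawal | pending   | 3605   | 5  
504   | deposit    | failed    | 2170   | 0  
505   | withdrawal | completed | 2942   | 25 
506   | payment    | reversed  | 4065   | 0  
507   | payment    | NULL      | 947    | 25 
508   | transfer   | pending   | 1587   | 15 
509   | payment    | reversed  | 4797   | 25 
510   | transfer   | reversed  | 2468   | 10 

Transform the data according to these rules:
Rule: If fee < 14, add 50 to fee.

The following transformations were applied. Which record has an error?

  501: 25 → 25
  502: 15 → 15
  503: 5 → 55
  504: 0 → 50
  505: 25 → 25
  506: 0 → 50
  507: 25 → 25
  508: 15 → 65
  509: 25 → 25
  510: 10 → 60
Record 508 has an error. The correct transformed value should be 15, not 65.

Step 1: Check each record against the rule
Step 2: Record 508 has fee = 15
Step 3: Since 15 >= 14, the bonus should not have been applied
Step 4: Correct value = 15, but claimed value = 65
Conclusion: Record 508 has the error.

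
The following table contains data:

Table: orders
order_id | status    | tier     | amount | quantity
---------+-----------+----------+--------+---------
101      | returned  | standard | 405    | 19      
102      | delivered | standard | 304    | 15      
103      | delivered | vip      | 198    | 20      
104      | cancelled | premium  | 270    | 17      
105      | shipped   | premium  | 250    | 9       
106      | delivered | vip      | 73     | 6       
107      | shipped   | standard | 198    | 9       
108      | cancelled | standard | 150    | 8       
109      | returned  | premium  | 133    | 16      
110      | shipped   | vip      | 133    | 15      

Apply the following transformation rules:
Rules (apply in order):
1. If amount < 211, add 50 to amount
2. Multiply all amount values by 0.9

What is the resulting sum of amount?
2172.6

Step 1: Apply Rule 1 - Add 50 to records with amount < 211
  - 6 records affected: 885 + (6 × 50) = 1185
  - Unaffected records: 1229
  - Sum after Rule 1: 2414
Step 2: Apply Rule 2 - Multiply all by 0.9
  - 2414 × 0.9 = 2172.6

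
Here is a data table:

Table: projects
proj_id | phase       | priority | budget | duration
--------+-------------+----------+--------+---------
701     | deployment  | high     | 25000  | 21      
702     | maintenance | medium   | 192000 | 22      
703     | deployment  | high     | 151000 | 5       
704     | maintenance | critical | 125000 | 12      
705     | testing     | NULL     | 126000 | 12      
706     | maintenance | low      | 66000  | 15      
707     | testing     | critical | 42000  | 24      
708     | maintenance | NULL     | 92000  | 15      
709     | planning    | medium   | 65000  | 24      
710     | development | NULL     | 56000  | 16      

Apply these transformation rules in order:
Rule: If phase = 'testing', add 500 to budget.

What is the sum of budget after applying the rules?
941000

Step 1: Count records where phase = 'testing': 2
Step 2: Total bonus added: 2 × 500 = 1000
Step 3: Original sum of budget: 940000
Step 4: Final sum = 940000 + 1000 = 941000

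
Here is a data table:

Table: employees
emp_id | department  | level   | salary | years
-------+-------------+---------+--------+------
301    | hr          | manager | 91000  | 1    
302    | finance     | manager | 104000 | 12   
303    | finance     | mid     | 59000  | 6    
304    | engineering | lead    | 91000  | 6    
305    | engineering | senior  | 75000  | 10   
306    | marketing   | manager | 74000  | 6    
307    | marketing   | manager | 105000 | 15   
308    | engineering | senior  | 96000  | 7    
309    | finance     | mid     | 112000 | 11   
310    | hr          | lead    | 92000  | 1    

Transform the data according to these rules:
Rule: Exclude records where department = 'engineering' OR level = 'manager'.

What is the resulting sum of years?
18

Step 1: Find records where department = 'engineering' OR level = 'manager'
Step 2: 7 records match, summing to 57
Step 3: Original sum: 75
Step 4: Remaining sum = 75 - 57 = 18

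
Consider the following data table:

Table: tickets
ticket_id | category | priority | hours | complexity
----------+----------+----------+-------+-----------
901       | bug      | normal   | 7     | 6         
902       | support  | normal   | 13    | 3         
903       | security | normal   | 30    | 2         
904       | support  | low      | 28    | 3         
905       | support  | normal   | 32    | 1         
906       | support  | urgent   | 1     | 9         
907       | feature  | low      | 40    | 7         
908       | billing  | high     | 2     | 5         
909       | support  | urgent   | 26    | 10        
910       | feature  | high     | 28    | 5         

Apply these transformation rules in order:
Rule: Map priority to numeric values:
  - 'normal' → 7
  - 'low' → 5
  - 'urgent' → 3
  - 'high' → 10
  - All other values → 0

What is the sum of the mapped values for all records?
64

Step 1: Apply mapping to each record
Step 2: Count by status:
  'normal': 4 records × 7 = 28
  'low': 2 records × 5 = 10
  'urgent': 2 records × 3 = 6
  'high': 2 records × 10 = 20
Step 3: Sum all mapped values = 64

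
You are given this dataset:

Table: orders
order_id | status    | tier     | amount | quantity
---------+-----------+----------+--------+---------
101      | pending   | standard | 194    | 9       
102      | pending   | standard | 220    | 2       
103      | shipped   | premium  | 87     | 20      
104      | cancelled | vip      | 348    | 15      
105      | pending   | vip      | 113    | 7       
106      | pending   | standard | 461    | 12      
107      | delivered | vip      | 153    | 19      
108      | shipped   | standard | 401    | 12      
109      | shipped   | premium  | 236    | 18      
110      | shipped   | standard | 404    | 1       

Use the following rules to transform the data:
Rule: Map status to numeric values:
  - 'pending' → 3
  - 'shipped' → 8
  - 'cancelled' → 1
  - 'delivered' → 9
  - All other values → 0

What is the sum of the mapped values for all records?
54

Step 1: Apply mapping to each record
Step 2: Count by status:
  'pending': 4 records × 3 = 12
  'shipped': 4 records × 8 = 32
  'cancelled': 1 records × 1 = 1
  'delivered': 1 records × 9 = 9
Step 3: Sum all mapped values = 54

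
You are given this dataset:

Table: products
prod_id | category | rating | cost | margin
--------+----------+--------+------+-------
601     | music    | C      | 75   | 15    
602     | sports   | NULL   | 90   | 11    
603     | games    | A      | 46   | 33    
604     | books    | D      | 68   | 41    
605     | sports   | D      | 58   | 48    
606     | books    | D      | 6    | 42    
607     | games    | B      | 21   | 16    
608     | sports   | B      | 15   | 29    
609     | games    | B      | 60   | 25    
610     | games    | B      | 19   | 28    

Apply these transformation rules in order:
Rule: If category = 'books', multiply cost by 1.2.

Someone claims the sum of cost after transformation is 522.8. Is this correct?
No, the correct result is 472.8.

Step 1: Calculate the correct sum after transformation
Step 2: Apply multiplier 1.2 to records where category = 'books'
Step 3: Correct result = 472.8
Step 4: Claimed result = 522.8
Step 5: 472.8 ≠ 522.8
Conclusion: The claimed result is incorrect. The correct answer is 472.8.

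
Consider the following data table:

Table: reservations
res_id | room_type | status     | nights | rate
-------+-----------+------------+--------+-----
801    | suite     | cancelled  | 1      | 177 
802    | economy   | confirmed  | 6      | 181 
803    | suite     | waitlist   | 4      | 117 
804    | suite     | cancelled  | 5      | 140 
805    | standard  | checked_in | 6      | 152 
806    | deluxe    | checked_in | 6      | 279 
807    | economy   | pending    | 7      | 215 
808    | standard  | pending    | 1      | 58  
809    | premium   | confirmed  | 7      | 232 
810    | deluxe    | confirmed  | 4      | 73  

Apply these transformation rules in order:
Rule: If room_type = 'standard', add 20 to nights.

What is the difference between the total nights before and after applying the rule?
40

Step 1: Original sum of nights = 47
Step 2: 2 records have room_type = 'standard'
Step 3: Each affected record changes by 20
Step 4: Total change = 2 × 20 = 40
Step 5: New sum = 47 + 40 = 87
Step 6: Difference = |87 - 47| = 40
        (Sum increased by 40)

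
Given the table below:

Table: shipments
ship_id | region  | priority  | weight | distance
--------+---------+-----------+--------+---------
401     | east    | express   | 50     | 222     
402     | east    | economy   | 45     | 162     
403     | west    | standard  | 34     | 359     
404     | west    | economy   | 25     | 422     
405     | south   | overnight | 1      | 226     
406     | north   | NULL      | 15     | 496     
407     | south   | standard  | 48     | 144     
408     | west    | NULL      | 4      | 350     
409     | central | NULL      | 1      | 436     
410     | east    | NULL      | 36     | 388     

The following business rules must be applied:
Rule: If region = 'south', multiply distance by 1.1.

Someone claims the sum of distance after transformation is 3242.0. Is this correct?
Yes, the result is correct.

Step 1: Calculate the correct sum after transformation
Step 2: Apply multiplier 1.1 to records where region = 'south'
Step 3: Correct result = 3242.0
Step 4: Claimed result = 3242.0
Step 5: 3242.0 = 3242.0 ✓
Conclusion: The claimed result is correct.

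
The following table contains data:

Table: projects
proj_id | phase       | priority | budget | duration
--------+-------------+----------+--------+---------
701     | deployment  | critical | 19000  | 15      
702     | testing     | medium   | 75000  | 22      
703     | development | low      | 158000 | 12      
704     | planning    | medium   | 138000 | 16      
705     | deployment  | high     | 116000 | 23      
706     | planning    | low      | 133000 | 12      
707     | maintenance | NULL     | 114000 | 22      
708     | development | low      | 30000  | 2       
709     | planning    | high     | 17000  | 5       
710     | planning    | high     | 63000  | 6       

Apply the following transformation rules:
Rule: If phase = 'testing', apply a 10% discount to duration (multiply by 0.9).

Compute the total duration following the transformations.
132.8

Step 1: Records with phase = 'testing' have total duration = 22
Step 2: Apply multiplier: 22 × 0.9 = 19.8
Step 3: Other records total: 113
Step 4: Final sum = 19.8 + 113 = 132.8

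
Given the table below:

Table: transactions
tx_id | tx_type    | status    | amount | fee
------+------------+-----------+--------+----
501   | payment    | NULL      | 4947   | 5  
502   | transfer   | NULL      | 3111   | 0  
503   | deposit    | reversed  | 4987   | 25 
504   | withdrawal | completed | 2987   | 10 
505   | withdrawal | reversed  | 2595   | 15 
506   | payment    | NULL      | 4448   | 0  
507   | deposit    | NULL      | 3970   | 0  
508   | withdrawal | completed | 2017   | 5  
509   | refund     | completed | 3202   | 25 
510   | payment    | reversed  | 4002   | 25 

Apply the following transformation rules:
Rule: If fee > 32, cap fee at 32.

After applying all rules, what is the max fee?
25

Step 1: Original maximum fee = 25
Step 2: Check cap of 32 against maximum
Step 3: No records exceed the cap (max 25 <= cap 32), so no capping applies
Step 4: Maximum after transformation = 25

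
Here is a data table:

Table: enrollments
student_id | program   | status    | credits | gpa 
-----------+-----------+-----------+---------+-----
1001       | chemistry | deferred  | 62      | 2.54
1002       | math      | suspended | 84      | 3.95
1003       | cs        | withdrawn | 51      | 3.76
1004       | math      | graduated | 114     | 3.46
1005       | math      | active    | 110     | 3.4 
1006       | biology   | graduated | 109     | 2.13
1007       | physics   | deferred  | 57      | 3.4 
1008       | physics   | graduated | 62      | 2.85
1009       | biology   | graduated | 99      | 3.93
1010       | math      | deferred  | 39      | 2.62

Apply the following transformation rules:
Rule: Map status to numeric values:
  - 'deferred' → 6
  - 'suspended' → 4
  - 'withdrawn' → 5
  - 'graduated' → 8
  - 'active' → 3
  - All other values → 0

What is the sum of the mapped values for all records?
62

Step 1: Apply mapping to each record
Step 2: Count by status:
  'deferred': 3 records × 6 = 18
  'suspended': 1 records × 4 = 4
  'withdrawn': 1 records × 5 = 5
  'graduated': 4 records × 8 = 32
  'active': 1 records × 3 = 3
Step 3: Sum all mapped values = 62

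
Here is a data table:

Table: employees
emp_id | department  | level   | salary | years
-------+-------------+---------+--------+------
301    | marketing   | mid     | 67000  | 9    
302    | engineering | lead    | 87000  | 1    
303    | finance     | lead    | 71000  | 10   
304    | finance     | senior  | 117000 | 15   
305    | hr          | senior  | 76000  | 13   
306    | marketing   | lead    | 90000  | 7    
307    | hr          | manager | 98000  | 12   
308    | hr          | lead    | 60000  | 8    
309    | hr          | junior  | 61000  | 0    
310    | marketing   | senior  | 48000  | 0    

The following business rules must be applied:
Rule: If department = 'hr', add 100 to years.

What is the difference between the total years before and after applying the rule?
400

Step 1: Original sum of years = 75
Step 2: 4 records have department = 'hr'
Step 3: Each affected record changes by 100
Step 4: Total change = 4 × 100 = 400
Step 5: New sum = 75 + 400 = 475
Step 6: Difference = |475 - 75| = 400
        (Sum increased by 400)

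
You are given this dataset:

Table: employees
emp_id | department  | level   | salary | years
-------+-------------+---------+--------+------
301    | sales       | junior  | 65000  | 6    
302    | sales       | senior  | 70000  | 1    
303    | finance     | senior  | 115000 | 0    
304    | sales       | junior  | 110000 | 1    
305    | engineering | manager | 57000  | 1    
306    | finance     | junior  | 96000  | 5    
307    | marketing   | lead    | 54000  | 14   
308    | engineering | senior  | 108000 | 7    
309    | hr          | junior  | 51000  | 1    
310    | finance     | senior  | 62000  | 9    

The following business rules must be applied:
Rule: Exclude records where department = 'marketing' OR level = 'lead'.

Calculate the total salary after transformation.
734000

Step 1: Find records where department = 'marketing' OR level = 'lead'
Step 2: 1 records match, summing to 54000
Step 3: Original sum: 788000
Step 4: Remaining sum = 788000 - 54000 = 734000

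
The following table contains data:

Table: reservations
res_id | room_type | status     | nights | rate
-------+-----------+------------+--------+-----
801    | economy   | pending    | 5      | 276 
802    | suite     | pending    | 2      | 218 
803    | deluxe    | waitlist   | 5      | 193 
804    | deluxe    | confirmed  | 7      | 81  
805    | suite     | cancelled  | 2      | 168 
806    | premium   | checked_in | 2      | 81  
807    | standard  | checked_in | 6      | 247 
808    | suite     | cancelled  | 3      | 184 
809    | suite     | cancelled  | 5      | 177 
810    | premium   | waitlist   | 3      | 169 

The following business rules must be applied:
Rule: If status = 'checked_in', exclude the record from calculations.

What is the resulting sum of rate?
1466

Step 1: Identify records where status = 'checked_in'
Step 2: The excluded records sum to 328
Step 3: Original total rate = 1794
Step 4: Remaining total = 1794 - 328 = 1466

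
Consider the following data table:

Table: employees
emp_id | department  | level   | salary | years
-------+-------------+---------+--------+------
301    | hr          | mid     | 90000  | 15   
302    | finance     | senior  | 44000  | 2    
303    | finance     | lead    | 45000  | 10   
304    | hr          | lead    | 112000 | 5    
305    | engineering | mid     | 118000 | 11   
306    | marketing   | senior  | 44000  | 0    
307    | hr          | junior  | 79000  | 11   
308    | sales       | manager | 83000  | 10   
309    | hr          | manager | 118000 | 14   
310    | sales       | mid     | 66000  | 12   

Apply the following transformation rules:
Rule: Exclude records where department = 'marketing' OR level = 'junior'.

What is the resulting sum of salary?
676000

Step 1: Find records where department = 'marketing' OR level = 'junior'
Step 2: 2 records match, summing to 123000
Step 3: Original sum: 799000
Step 4: Remaining sum = 799000 - 123000 = 676000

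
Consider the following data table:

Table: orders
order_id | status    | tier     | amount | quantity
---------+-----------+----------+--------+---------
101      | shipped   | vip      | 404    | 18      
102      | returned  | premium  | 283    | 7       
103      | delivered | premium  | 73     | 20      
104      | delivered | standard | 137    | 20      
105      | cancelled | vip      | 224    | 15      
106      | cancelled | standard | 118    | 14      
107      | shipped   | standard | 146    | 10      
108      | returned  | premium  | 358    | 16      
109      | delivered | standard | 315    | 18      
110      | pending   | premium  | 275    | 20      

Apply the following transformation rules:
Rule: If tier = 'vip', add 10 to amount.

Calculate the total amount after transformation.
2353

Step 1: Count records where tier = 'vip': 2
Step 2: Total bonus added: 2 × 10 = 20
Step 3: Original sum of amount: 2333
Step 4: Final sum = 2333 + 20 = 2353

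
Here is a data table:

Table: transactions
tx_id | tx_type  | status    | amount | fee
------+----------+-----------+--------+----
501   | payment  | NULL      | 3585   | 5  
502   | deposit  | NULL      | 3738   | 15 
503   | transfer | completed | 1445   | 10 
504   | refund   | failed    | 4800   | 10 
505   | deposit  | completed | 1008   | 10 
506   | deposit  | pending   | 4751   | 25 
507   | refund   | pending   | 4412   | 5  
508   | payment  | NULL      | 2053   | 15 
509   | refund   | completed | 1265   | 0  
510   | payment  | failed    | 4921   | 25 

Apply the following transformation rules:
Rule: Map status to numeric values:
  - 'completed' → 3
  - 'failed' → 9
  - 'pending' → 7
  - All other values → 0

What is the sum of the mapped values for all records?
41

Step 1: Apply mapping to each record
Step 2: Count by status:
  'completed': 3 records × 3 = 9
  'failed': 2 records × 9 = 18
  'pending': 2 records × 7 = 14
Step 3: Sum all mapped values = 41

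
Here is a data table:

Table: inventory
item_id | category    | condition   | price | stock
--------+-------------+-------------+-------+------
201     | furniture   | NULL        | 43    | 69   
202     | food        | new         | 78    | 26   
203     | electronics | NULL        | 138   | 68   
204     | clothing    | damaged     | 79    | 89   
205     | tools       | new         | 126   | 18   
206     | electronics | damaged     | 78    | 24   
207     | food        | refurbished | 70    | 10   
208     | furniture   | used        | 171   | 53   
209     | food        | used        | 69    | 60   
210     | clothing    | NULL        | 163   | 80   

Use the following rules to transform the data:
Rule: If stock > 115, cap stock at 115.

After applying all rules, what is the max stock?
89

Step 1: Original maximum stock = 89
Step 2: Check cap of 115 against maximum
Step 3: No records exceed the cap (max 89 <= cap 115), so no capping applies
Step 4: Maximum after transformation = 89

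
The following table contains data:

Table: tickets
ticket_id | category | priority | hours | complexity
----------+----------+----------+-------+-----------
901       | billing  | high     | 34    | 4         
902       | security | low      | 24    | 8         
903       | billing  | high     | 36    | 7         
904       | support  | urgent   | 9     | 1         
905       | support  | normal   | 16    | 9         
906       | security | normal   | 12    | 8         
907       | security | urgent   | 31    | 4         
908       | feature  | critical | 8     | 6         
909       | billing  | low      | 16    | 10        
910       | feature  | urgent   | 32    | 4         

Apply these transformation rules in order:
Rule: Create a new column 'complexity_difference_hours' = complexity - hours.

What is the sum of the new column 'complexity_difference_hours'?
-157

Step 1: For each record, compute complexity - hours
Example calculations:
  4 - 34 = -30
  8 - 24 = -16
  7 - 36 = -29
  ...
Step 2: Sum all derived values
Step 3: Total = -157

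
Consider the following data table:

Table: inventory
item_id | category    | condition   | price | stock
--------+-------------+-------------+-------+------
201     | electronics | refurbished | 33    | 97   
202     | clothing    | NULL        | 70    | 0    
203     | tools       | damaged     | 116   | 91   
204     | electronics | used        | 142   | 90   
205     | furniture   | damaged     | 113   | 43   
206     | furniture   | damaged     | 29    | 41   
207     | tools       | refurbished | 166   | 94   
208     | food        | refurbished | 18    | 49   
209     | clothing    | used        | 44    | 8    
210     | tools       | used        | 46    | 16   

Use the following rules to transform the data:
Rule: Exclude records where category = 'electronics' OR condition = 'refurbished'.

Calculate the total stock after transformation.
199

Step 1: Find records where category = 'electronics' OR condition = 'refurbished'
Step 2: 4 records match, summing to 330
Step 3: Original sum: 529
Step 4: Remaining sum = 529 - 330 = 199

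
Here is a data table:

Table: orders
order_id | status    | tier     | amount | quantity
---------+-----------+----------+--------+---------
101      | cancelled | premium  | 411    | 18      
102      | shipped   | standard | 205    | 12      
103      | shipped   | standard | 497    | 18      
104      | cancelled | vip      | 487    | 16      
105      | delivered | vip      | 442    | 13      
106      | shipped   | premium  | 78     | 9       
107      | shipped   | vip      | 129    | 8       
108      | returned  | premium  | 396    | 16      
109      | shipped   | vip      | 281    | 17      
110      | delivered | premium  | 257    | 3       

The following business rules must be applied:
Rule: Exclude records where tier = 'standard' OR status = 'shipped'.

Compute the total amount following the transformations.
1993

Step 1: Find records where tier = 'standard' OR status = 'shipped'
Step 2: 5 records match, summing to 1190
Step 3: Original sum: 3183
Step 4: Remaining sum = 3183 - 1190 = 1993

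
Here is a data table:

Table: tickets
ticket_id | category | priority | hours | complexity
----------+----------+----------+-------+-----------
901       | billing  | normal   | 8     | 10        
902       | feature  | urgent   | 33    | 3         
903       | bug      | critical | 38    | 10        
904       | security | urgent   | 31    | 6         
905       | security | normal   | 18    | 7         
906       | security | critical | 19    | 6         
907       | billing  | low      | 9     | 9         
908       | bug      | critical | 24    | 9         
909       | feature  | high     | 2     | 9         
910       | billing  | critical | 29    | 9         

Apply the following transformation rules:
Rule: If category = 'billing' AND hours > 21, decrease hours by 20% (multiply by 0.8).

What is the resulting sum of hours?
205.2

Step 1: Find records where category = 'billing' AND hours > 21
Step 2: 1 records match, summing to 29
Step 3: After multiplier: 29 × 0.8 = 23.2
Step 4: Unaffected records sum: 182
Step 5: Final sum = 23.2 + 182 = 205.2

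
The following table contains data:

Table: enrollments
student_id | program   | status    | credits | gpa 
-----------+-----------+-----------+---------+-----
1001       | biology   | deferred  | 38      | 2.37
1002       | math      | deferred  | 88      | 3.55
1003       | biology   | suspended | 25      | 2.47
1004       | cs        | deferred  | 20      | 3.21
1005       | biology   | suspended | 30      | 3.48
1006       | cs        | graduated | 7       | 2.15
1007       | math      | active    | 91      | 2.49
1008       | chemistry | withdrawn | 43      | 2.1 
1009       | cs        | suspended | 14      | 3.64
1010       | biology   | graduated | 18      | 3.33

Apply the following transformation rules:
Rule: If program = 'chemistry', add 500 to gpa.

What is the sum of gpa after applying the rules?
528.79

Step 1: Count records where program = 'chemistry': 1
Step 2: Total bonus added: 1 × 500 = 500
Step 3: Original sum of gpa: 28.79
Step 4: Final sum = 28.79 + 500 = 528.79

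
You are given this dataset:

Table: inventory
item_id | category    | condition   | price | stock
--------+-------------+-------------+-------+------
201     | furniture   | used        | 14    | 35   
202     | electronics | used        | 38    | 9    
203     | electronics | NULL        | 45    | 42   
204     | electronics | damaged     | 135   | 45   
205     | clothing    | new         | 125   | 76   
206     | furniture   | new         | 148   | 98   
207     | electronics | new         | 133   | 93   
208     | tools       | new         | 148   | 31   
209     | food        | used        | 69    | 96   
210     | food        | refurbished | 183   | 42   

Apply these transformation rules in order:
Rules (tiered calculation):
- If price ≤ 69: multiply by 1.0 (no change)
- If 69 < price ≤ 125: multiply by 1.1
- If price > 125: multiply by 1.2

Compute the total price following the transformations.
1199.9

Step 1: Tier 1 (price ≤ 69): 4 records, sum = 166 × 1.0 = 166.0
Step 2: Tier 2 (69 < price ≤ 125): 1 records, sum = 125 × 1.1 = 137.5
Step 3: Tier 3 (price > 125): 5 records, sum = 747 × 1.2 = 896.4
Step 4: Final sum = 166.0 + 137.5 + 896.4 = 1199.9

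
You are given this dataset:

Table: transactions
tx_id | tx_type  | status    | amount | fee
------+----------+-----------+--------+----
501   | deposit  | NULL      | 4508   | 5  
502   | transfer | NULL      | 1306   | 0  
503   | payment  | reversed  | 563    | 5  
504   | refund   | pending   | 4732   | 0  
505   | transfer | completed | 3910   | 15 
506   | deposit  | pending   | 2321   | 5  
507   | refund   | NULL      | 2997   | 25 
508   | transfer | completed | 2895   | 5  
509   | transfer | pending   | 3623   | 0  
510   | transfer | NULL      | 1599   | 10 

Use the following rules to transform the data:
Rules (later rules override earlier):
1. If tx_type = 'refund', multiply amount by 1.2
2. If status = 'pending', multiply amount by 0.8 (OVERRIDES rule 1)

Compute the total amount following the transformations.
26918.2

Step 1: Rule 2 takes priority for records with status = 'pending'
  - 3 records: 10676 × 0.8 = 8540.8
Step 2: Rule 1 applies to remaining records with tx_type = 'refund'
  - 1 records: 2997 × 1.2 = 3596.4
Step 3: Other records unchanged: 14781
Step 4: Final sum = 8540.8 + 3596.4 + 14781 = 26918.2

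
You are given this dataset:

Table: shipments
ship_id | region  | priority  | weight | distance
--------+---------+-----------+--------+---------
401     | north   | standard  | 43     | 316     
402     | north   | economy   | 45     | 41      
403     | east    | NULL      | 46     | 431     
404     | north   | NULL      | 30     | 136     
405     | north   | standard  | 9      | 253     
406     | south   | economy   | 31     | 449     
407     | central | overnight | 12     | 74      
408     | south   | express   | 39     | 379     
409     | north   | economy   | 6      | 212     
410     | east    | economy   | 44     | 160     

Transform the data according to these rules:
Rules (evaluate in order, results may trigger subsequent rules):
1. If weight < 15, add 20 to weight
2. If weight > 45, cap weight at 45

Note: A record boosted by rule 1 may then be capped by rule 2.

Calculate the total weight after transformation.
364

Step 1: Apply rule 1 to records with weight < 15
  - 3 records get bonus of 20
  - Of these, 0 records then exceed 45 and get capped
Step 2: Apply rule 2 to records with weight > 45
  - 1 records (original) are capped
Step 3: Calculate final sum = 364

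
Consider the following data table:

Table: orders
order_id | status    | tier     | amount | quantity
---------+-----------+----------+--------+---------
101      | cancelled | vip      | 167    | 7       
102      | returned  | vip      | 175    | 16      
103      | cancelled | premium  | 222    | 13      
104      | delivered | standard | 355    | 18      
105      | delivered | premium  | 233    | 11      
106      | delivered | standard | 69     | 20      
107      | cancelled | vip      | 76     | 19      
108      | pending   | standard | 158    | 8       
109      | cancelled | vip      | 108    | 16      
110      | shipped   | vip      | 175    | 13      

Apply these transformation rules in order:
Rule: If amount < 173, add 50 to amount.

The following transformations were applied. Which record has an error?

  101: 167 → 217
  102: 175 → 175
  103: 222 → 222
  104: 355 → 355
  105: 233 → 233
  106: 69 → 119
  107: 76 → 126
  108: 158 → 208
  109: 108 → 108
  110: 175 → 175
Record 109 has an error. The correct transformed value should be 158, not 108.

Step 1: Check each record against the rule
Step 2: Record 109 has amount = 108
Step 3: Since 108 < 173, the bonus should have been applied
Step 4: Correct value = 158, but claimed value = 108
Conclusion: Record 109 has the error.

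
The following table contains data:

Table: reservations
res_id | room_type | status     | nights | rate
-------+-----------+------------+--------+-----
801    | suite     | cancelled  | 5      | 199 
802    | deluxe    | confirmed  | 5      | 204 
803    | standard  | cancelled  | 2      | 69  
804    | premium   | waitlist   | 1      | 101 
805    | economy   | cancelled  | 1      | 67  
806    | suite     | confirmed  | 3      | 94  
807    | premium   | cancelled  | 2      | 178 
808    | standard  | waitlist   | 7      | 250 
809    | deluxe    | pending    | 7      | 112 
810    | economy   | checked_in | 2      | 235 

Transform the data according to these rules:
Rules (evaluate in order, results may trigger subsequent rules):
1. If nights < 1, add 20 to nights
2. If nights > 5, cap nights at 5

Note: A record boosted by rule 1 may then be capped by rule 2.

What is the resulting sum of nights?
31

Step 1: Apply rule 1 to records with nights < 1
  - 0 records get bonus of 20
  - Of these, 0 records then exceed 5 and get capped
Step 2: Apply rule 2 to records with nights > 5
  - 2 records (original) are capped
Step 3: Calculate final sum = 31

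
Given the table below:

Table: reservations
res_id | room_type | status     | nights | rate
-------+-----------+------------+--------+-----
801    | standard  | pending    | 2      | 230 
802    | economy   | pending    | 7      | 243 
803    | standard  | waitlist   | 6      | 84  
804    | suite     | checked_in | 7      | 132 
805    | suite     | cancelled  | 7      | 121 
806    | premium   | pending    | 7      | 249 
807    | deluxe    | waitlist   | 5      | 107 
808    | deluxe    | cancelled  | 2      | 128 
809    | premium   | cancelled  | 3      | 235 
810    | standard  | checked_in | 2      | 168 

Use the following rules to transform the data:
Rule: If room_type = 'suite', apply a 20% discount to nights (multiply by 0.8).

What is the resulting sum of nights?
45.2

Step 1: Records with room_type = 'suite' have total nights = 14
Step 2: Apply multiplier: 14 × 0.8 = 11.2
Step 3: Other records total: 34
Step 4: Final sum = 11.2 + 34 = 45.2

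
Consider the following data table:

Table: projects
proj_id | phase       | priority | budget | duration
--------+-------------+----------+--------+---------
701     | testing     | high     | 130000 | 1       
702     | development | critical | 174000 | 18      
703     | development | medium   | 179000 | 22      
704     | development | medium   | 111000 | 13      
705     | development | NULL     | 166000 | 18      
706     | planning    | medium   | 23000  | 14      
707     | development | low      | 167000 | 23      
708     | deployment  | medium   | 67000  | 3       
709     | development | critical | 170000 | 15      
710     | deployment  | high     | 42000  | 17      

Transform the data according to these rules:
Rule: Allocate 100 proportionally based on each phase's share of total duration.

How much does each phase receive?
deployment: 13.89, development: 75.69, planning: 9.72, testing: 0.69

Step 1: Calculate total duration = 144
Step 2: Calculate each phase's proportion:
  deployment: 20/144 = 13.89% → 13.89
  development: 109/144 = 75.69% → 75.69
  planning: 14/144 = 9.72% → 9.72
  testing: 1/144 = 0.69% → 0.69
Step 3: Verify: sum of allocations ≈ 100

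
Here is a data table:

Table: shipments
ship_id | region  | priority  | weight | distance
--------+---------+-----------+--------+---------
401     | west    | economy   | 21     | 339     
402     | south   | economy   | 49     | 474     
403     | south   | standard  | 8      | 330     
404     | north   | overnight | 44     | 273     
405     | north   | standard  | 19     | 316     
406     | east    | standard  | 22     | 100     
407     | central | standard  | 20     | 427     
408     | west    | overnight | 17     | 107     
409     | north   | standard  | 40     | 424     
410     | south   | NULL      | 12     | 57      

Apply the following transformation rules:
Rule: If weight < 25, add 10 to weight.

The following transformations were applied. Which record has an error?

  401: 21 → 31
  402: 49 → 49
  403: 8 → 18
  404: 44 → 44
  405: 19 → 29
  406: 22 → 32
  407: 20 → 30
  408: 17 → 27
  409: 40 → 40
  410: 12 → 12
Record 410 has an error. The correct transformed value should be 22, not 12.

Step 1: Check each record against the rule
Step 2: Record 410 has weight = 12
Step 3: Since 12 < 25, the bonus should have been applied
Step 4: Correct value = 22, but claimed value = 12
Conclusion: Record 410 has the error.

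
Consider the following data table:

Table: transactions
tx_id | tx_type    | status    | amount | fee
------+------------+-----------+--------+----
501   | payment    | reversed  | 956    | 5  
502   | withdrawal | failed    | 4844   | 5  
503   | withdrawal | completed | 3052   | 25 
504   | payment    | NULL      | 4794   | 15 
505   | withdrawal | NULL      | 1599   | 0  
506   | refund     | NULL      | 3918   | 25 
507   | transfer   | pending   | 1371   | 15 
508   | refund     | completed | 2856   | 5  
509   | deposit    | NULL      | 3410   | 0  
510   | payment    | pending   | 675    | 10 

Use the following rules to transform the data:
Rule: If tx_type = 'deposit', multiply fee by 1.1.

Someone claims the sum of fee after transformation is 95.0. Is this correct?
No, the correct result is 105.0.

Step 1: Calculate the correct sum after transformation
Step 2: Apply multiplier 1.1 to records where tx_type = 'deposit'
Step 3: Correct result = 105.0
Step 4: Claimed result = 95.0
Step 5: 105.0 ≠ 95.0
Conclusion: The claimed result is incorrect. The correct answer is 105.0.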